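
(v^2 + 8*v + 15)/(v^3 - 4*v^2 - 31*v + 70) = (v + 3)/(v^2 - 9*v + 14)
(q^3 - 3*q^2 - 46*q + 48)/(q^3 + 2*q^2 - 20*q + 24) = (q^2 - 9*q + 8)/(q^2 - 4*q + 4)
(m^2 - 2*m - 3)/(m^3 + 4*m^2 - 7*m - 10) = (m - 3)/(m^2 + 3*m - 10)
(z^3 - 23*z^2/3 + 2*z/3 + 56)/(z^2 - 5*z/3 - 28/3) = z - 6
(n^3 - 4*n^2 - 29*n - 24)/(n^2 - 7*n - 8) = n + 3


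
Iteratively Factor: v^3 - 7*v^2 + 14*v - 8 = (v - 1)*(v^2 - 6*v + 8) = (v - 2)*(v - 1)*(v - 4)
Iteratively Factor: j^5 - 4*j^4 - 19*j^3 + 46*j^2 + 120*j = (j - 5)*(j^4 + j^3 - 14*j^2 - 24*j) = (j - 5)*(j - 4)*(j^3 + 5*j^2 + 6*j) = (j - 5)*(j - 4)*(j + 3)*(j^2 + 2*j) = (j - 5)*(j - 4)*(j + 2)*(j + 3)*(j)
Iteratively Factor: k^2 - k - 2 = (k + 1)*(k - 2)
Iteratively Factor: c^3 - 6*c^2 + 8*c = (c)*(c^2 - 6*c + 8) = c*(c - 2)*(c - 4)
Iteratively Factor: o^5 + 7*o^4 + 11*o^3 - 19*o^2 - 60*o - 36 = (o + 2)*(o^4 + 5*o^3 + o^2 - 21*o - 18) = (o - 2)*(o + 2)*(o^3 + 7*o^2 + 15*o + 9) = (o - 2)*(o + 2)*(o + 3)*(o^2 + 4*o + 3) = (o - 2)*(o + 2)*(o + 3)^2*(o + 1)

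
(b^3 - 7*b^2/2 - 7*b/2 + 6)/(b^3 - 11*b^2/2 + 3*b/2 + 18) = (b - 1)/(b - 3)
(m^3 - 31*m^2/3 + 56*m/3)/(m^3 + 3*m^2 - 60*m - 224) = m*(3*m - 7)/(3*(m^2 + 11*m + 28))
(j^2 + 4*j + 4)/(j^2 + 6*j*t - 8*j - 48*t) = (j^2 + 4*j + 4)/(j^2 + 6*j*t - 8*j - 48*t)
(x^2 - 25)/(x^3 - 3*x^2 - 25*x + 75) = 1/(x - 3)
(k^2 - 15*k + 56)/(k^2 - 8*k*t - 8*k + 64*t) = (7 - k)/(-k + 8*t)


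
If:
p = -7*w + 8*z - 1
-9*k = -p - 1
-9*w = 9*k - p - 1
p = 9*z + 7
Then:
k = -64/9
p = -65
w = 0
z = -8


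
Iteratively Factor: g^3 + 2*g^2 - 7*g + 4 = (g - 1)*(g^2 + 3*g - 4) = (g - 1)*(g + 4)*(g - 1)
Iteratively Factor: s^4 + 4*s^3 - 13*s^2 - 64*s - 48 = (s + 1)*(s^3 + 3*s^2 - 16*s - 48) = (s + 1)*(s + 4)*(s^2 - s - 12) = (s + 1)*(s + 3)*(s + 4)*(s - 4)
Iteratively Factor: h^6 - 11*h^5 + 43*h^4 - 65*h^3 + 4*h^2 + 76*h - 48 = (h - 4)*(h^5 - 7*h^4 + 15*h^3 - 5*h^2 - 16*h + 12) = (h - 4)*(h - 2)*(h^4 - 5*h^3 + 5*h^2 + 5*h - 6) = (h - 4)*(h - 2)*(h - 1)*(h^3 - 4*h^2 + h + 6) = (h - 4)*(h - 2)^2*(h - 1)*(h^2 - 2*h - 3) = (h - 4)*(h - 2)^2*(h - 1)*(h + 1)*(h - 3)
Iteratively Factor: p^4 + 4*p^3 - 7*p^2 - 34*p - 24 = (p + 4)*(p^3 - 7*p - 6) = (p - 3)*(p + 4)*(p^2 + 3*p + 2) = (p - 3)*(p + 2)*(p + 4)*(p + 1)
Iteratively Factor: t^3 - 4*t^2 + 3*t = (t - 1)*(t^2 - 3*t) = t*(t - 1)*(t - 3)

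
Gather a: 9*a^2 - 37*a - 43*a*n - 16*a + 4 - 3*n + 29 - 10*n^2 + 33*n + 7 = 9*a^2 + a*(-43*n - 53) - 10*n^2 + 30*n + 40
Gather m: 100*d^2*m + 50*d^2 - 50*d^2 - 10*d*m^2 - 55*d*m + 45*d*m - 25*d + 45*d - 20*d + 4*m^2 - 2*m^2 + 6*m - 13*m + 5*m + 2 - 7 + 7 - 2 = m^2*(2 - 10*d) + m*(100*d^2 - 10*d - 2)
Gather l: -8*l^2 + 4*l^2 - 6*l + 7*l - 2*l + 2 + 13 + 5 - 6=-4*l^2 - l + 14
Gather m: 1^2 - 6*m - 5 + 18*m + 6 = 12*m + 2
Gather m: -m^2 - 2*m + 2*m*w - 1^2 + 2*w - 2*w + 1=-m^2 + m*(2*w - 2)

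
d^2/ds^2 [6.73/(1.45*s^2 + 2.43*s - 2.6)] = (-28.29965*s^2 - 47.42631*s + 6.73*(2.9*s + 2.43)*(5.8*s + 4.86) + 50.7442)/(1.45*s^2 + 2.43*s - 2.6)^3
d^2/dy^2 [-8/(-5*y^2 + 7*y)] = 16*(-5*y*(5*y - 7) + (10*y - 7)^2)/(y^3*(5*y - 7)^3)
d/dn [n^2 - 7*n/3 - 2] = 2*n - 7/3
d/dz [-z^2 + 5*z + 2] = 5 - 2*z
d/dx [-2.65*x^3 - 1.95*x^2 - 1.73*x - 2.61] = -7.95*x^2 - 3.9*x - 1.73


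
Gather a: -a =-a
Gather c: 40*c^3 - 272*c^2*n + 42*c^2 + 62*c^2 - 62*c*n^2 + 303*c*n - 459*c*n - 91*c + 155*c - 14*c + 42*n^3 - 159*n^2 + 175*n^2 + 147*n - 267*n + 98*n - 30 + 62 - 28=40*c^3 + c^2*(104 - 272*n) + c*(-62*n^2 - 156*n + 50) + 42*n^3 + 16*n^2 - 22*n + 4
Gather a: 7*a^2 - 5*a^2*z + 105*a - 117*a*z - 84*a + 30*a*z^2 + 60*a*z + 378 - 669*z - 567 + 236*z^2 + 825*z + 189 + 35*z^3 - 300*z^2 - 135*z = a^2*(7 - 5*z) + a*(30*z^2 - 57*z + 21) + 35*z^3 - 64*z^2 + 21*z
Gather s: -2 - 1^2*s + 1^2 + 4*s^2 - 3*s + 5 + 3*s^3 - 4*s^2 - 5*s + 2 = 3*s^3 - 9*s + 6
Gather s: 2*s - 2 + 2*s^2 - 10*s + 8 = 2*s^2 - 8*s + 6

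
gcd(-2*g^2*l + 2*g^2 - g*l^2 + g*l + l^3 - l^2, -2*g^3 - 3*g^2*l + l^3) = 2*g^2 + g*l - l^2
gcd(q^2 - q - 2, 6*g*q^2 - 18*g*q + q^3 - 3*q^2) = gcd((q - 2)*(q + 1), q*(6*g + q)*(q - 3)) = 1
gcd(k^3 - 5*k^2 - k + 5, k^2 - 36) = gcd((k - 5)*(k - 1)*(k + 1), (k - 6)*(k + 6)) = 1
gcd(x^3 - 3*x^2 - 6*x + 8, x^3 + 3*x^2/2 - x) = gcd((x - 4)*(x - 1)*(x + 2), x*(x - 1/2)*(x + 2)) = x + 2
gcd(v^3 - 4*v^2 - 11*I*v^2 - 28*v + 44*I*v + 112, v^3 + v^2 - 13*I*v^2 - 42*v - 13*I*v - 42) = v - 7*I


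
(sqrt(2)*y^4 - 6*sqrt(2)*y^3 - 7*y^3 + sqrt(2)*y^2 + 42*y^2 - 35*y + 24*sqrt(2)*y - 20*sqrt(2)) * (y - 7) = sqrt(2)*y^5 - 13*sqrt(2)*y^4 - 7*y^4 + 43*sqrt(2)*y^3 + 91*y^3 - 329*y^2 + 17*sqrt(2)*y^2 - 188*sqrt(2)*y + 245*y + 140*sqrt(2)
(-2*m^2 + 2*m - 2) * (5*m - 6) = -10*m^3 + 22*m^2 - 22*m + 12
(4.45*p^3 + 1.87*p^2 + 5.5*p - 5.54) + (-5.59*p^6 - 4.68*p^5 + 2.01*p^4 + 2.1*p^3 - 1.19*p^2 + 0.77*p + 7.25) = -5.59*p^6 - 4.68*p^5 + 2.01*p^4 + 6.55*p^3 + 0.68*p^2 + 6.27*p + 1.71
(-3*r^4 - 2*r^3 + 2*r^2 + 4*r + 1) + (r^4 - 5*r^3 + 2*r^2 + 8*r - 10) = -2*r^4 - 7*r^3 + 4*r^2 + 12*r - 9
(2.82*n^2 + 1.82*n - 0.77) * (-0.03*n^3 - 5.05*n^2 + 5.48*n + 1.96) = -0.0846*n^5 - 14.2956*n^4 + 6.2857*n^3 + 19.3893*n^2 - 0.652400000000001*n - 1.5092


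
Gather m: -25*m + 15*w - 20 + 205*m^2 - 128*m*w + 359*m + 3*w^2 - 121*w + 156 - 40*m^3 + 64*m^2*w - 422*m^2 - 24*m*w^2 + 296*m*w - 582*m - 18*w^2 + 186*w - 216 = -40*m^3 + m^2*(64*w - 217) + m*(-24*w^2 + 168*w - 248) - 15*w^2 + 80*w - 80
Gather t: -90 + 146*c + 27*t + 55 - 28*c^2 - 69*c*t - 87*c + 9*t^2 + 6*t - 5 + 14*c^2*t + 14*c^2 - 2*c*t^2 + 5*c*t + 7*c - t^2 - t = -14*c^2 + 66*c + t^2*(8 - 2*c) + t*(14*c^2 - 64*c + 32) - 40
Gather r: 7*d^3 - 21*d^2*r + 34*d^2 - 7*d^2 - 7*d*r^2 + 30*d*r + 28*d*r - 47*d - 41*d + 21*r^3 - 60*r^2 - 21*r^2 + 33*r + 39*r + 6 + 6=7*d^3 + 27*d^2 - 88*d + 21*r^3 + r^2*(-7*d - 81) + r*(-21*d^2 + 58*d + 72) + 12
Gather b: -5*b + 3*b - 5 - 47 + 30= -2*b - 22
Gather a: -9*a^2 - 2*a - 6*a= -9*a^2 - 8*a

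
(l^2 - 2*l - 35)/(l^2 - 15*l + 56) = (l + 5)/(l - 8)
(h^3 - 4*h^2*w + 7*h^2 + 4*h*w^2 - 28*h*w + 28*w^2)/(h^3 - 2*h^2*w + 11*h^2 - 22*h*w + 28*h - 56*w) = (h - 2*w)/(h + 4)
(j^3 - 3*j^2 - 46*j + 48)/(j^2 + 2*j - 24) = (j^2 - 9*j + 8)/(j - 4)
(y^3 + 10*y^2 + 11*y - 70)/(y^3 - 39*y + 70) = (y + 5)/(y - 5)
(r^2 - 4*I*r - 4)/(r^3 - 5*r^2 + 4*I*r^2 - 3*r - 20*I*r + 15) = (r^2 - 4*I*r - 4)/(r^3 + r^2*(-5 + 4*I) - r*(3 + 20*I) + 15)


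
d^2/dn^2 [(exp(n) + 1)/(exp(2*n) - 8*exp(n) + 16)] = (exp(2*n) + 20*exp(n) + 24)*exp(n)/(exp(4*n) - 16*exp(3*n) + 96*exp(2*n) - 256*exp(n) + 256)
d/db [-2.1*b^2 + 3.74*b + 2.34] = 3.74 - 4.2*b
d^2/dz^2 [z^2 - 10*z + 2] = 2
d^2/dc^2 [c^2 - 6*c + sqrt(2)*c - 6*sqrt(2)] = 2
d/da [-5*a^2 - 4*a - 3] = -10*a - 4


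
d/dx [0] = 0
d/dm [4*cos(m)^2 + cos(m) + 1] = -(8*cos(m) + 1)*sin(m)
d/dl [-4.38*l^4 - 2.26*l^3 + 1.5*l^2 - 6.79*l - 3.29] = -17.52*l^3 - 6.78*l^2 + 3.0*l - 6.79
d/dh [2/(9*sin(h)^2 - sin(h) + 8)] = 2*(1 - 18*sin(h))*cos(h)/(9*sin(h)^2 - sin(h) + 8)^2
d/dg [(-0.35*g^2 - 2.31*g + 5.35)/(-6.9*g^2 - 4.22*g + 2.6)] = (-14.462*g^2 + 72.01*g + 16.571)/(47.61*g^4 + 58.236*g^3 - 18.0716*g^2 - 21.944*g + 6.76)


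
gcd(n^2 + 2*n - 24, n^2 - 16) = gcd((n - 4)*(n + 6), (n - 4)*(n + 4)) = n - 4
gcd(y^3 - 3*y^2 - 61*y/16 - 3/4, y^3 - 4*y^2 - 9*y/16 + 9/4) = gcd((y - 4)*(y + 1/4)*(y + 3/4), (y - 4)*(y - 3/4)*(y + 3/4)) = y^2 - 13*y/4 - 3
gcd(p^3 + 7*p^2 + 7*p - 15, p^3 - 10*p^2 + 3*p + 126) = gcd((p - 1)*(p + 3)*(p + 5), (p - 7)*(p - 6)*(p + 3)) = p + 3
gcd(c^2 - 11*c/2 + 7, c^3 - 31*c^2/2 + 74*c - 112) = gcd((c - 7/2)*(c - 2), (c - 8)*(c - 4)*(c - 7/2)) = c - 7/2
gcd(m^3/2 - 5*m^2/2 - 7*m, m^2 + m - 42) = 1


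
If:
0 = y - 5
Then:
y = 5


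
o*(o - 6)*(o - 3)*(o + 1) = o^4 - 8*o^3 + 9*o^2 + 18*o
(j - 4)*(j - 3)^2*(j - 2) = j^4 - 12*j^3 + 53*j^2 - 102*j + 72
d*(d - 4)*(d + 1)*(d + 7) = d^4 + 4*d^3 - 25*d^2 - 28*d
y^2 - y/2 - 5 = (y - 5/2)*(y + 2)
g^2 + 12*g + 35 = (g + 5)*(g + 7)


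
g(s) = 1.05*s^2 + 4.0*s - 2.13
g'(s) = 2.1*s + 4.0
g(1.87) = 9.02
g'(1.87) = 7.93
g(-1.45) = -5.72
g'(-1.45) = 0.96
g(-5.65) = 8.79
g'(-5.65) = -7.86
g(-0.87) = -4.82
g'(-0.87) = 2.17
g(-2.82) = -5.06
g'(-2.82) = -1.92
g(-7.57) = 27.76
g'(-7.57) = -11.90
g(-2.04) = -5.92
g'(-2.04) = -0.28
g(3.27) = 22.18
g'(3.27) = 10.87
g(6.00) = 59.67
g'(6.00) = 16.60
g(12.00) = 197.07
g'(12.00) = 29.20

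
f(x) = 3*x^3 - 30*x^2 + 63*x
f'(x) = 9*x^2 - 60*x + 63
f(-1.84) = -236.18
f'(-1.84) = 203.87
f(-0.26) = -18.46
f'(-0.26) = 79.21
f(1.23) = 37.69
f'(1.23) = 2.82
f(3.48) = -17.64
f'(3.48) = -36.81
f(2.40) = 19.87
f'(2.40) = -29.16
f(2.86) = 4.97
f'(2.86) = -34.98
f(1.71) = 35.01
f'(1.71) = -13.28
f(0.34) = 18.07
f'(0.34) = 43.64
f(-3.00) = -540.00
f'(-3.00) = 324.00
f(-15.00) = -17820.00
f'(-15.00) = 2988.00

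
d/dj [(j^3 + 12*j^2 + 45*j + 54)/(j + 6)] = 2*j + 6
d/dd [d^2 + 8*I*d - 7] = 2*d + 8*I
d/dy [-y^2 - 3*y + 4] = -2*y - 3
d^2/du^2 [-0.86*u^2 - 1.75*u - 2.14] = -1.72000000000000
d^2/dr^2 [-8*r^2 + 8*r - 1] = -16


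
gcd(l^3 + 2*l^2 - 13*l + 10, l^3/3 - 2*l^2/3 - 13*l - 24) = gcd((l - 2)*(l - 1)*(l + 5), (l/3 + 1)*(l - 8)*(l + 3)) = 1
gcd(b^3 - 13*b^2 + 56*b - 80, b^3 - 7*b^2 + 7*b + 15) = b - 5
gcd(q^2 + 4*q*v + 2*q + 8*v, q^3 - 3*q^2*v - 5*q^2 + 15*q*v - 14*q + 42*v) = q + 2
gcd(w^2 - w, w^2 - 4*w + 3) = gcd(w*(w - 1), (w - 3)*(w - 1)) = w - 1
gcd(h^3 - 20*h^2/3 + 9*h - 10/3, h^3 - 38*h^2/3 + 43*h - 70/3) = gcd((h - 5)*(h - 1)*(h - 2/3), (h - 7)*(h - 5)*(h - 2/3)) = h^2 - 17*h/3 + 10/3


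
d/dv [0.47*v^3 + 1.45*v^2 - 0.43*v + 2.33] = 1.41*v^2 + 2.9*v - 0.43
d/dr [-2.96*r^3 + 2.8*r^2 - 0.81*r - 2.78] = -8.88*r^2 + 5.6*r - 0.81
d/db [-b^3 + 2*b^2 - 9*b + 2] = -3*b^2 + 4*b - 9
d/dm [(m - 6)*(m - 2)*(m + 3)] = 3*m^2 - 10*m - 12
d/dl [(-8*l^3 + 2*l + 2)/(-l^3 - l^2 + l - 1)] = 4*(2*l^4 - 3*l^3 + 8*l^2 + l - 1)/(l^6 + 2*l^5 - l^4 + 3*l^2 - 2*l + 1)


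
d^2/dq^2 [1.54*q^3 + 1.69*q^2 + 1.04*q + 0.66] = 9.24*q + 3.38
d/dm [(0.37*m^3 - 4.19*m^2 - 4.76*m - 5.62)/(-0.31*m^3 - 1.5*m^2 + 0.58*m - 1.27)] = (-1.8539*m^4 - 2.522*m^3 - 16.2065*m^2 - 6.2174*m + 9.3048)/(0.0961*m^6 + 0.93*m^5 + 1.8904*m^4 - 0.9526*m^3 + 4.1464*m^2 - 1.4732*m + 1.6129)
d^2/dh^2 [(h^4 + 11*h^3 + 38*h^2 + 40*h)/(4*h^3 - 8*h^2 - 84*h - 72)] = (85*h^6 + 993*h^5 + 4773*h^4 + 11671*h^3 + 14634*h^2 + 6372*h - 2808)/(2*(h^9 - 6*h^8 - 51*h^7 + 190*h^6 + 1287*h^5 - 594*h^4 - 12825*h^3 - 25758*h^2 - 20412*h - 5832))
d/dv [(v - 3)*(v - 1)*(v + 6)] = 3*v^2 + 4*v - 21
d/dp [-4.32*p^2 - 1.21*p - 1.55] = -8.64*p - 1.21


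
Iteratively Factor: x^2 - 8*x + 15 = (x - 3)*(x - 5)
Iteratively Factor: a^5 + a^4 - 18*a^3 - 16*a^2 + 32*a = (a + 2)*(a^4 - a^3 - 16*a^2 + 16*a) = (a + 2)*(a + 4)*(a^3 - 5*a^2 + 4*a) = (a - 1)*(a + 2)*(a + 4)*(a^2 - 4*a) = a*(a - 1)*(a + 2)*(a + 4)*(a - 4)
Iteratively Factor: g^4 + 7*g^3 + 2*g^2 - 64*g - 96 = (g + 4)*(g^3 + 3*g^2 - 10*g - 24) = (g - 3)*(g + 4)*(g^2 + 6*g + 8) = (g - 3)*(g + 4)^2*(g + 2)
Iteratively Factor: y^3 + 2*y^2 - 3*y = (y - 1)*(y^2 + 3*y) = (y - 1)*(y + 3)*(y)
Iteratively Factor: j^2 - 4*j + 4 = (j - 2)*(j - 2)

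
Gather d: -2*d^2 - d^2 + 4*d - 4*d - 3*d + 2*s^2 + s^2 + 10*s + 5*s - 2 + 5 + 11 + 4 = -3*d^2 - 3*d + 3*s^2 + 15*s + 18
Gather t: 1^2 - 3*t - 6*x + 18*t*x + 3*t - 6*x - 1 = 18*t*x - 12*x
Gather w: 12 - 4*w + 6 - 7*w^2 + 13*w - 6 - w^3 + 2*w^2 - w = -w^3 - 5*w^2 + 8*w + 12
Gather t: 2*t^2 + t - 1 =2*t^2 + t - 1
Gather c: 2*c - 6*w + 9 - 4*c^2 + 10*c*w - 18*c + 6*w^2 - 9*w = -4*c^2 + c*(10*w - 16) + 6*w^2 - 15*w + 9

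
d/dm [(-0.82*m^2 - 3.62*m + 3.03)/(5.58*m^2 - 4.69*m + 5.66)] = (24.0454*m^2 - 43.0972*m - 6.2785)/(31.1364*m^4 - 52.3404*m^3 + 85.1617*m^2 - 53.0908*m + 32.0356)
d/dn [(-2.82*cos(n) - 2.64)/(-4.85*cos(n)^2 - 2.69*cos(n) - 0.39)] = (13.677*cos(n)^2 + 25.608*cos(n) + 6.0018)*sin(n)/(23.5225*cos(n)^4 + 26.093*cos(n)^3 + 11.0191*cos(n)^2 + 2.0982*cos(n) + 0.1521)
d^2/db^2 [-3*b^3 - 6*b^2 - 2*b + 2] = -18*b - 12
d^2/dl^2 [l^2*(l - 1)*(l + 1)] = 12*l^2 - 2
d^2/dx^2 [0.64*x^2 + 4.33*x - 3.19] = 1.28000000000000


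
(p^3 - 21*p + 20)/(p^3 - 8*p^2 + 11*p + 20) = (p^2 + 4*p - 5)/(p^2 - 4*p - 5)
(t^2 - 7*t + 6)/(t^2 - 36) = (t - 1)/(t + 6)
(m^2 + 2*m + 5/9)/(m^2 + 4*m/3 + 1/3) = (m + 5/3)/(m + 1)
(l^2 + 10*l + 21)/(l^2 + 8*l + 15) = (l + 7)/(l + 5)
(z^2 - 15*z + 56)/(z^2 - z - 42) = (z - 8)/(z + 6)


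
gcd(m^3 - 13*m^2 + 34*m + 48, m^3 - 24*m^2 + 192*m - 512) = m - 8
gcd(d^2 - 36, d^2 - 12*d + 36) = d - 6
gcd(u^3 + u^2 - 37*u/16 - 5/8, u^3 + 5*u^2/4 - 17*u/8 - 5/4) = u^2 + 3*u/4 - 5/2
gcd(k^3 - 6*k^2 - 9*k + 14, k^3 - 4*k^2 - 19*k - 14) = k^2 - 5*k - 14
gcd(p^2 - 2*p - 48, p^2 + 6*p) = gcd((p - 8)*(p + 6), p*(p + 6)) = p + 6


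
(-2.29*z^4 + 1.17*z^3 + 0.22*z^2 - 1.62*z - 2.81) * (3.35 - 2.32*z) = 5.3128*z^5 - 10.3859*z^4 + 3.4091*z^3 + 4.4954*z^2 + 1.0922*z - 9.4135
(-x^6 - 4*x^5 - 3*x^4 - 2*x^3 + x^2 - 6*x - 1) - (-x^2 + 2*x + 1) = -x^6 - 4*x^5 - 3*x^4 - 2*x^3 + 2*x^2 - 8*x - 2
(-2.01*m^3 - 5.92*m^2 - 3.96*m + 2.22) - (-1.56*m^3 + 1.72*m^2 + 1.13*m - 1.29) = -0.45*m^3 - 7.64*m^2 - 5.09*m + 3.51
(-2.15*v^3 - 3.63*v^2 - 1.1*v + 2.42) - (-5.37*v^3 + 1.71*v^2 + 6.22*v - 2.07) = 3.22*v^3 - 5.34*v^2 - 7.32*v + 4.49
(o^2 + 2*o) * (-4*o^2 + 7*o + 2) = -4*o^4 - o^3 + 16*o^2 + 4*o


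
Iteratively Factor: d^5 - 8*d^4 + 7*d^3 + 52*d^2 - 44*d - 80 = (d - 2)*(d^4 - 6*d^3 - 5*d^2 + 42*d + 40) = (d - 4)*(d - 2)*(d^3 - 2*d^2 - 13*d - 10) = (d - 4)*(d - 2)*(d + 2)*(d^2 - 4*d - 5) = (d - 5)*(d - 4)*(d - 2)*(d + 2)*(d + 1)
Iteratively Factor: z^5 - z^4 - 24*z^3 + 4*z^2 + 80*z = (z)*(z^4 - z^3 - 24*z^2 + 4*z + 80) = z*(z - 5)*(z^3 + 4*z^2 - 4*z - 16) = z*(z - 5)*(z + 4)*(z^2 - 4) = z*(z - 5)*(z - 2)*(z + 4)*(z + 2)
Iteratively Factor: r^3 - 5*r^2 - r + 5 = (r + 1)*(r^2 - 6*r + 5) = (r - 1)*(r + 1)*(r - 5)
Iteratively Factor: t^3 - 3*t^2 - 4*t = (t)*(t^2 - 3*t - 4) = t*(t - 4)*(t + 1)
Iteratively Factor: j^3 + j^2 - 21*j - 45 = (j - 5)*(j^2 + 6*j + 9) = (j - 5)*(j + 3)*(j + 3)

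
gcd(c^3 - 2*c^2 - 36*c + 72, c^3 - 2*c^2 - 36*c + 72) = c^3 - 2*c^2 - 36*c + 72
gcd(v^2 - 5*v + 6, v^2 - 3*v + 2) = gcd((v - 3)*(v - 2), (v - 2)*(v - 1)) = v - 2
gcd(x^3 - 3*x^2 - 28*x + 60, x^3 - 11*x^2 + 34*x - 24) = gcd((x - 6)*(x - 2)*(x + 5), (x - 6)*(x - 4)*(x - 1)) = x - 6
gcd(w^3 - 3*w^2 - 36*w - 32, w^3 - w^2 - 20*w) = w + 4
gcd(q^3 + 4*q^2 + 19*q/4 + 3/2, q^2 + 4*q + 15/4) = q + 3/2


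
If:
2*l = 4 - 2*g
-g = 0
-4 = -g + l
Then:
No Solution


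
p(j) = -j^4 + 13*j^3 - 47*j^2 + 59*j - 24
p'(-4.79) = 1843.69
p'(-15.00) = 23744.00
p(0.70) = -1.51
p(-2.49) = -701.45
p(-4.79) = -3340.14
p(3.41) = 10.93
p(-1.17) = -180.06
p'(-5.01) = 2011.85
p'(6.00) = 35.00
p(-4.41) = -2691.44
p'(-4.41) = 1575.08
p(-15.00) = -105984.00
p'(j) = -4*j^3 + 39*j^2 - 94*j + 59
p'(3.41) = 33.35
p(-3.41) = -1422.40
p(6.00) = 150.00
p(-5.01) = -3764.08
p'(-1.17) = 228.77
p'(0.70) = 10.94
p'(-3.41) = 991.64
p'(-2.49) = 596.62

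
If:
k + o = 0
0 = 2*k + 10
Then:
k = -5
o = 5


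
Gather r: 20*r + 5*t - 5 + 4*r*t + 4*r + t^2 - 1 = r*(4*t + 24) + t^2 + 5*t - 6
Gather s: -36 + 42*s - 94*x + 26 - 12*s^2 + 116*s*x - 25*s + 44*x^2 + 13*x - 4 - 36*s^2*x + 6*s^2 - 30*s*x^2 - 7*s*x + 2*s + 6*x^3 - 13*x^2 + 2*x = s^2*(-36*x - 6) + s*(-30*x^2 + 109*x + 19) + 6*x^3 + 31*x^2 - 79*x - 14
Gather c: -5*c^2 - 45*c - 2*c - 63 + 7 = -5*c^2 - 47*c - 56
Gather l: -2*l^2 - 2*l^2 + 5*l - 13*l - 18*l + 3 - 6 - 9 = -4*l^2 - 26*l - 12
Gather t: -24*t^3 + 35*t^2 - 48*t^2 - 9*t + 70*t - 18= -24*t^3 - 13*t^2 + 61*t - 18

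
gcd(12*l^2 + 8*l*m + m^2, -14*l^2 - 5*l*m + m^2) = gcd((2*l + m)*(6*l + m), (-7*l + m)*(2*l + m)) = 2*l + m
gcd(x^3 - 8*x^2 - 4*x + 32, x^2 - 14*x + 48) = x - 8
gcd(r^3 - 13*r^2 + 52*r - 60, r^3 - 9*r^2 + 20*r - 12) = r^2 - 8*r + 12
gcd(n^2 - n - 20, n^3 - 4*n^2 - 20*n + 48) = n + 4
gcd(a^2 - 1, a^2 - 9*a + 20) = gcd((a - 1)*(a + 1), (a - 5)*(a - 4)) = 1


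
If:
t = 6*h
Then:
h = t/6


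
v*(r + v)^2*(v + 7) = r^2*v^2 + 7*r^2*v + 2*r*v^3 + 14*r*v^2 + v^4 + 7*v^3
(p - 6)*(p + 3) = p^2 - 3*p - 18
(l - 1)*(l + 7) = l^2 + 6*l - 7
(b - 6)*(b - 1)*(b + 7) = b^3 - 43*b + 42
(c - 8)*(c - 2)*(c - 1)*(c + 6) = c^4 - 5*c^3 - 40*c^2 + 140*c - 96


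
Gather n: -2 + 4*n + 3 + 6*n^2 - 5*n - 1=6*n^2 - n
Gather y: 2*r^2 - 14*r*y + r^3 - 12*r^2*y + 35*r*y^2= r^3 + 2*r^2 + 35*r*y^2 + y*(-12*r^2 - 14*r)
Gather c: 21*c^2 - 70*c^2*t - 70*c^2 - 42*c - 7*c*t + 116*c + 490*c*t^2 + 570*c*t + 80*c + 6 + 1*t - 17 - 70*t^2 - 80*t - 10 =c^2*(-70*t - 49) + c*(490*t^2 + 563*t + 154) - 70*t^2 - 79*t - 21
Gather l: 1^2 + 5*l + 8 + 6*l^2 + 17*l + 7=6*l^2 + 22*l + 16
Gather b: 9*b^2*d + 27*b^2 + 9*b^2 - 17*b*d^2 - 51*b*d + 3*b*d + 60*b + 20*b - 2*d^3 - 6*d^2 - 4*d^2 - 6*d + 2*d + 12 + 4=b^2*(9*d + 36) + b*(-17*d^2 - 48*d + 80) - 2*d^3 - 10*d^2 - 4*d + 16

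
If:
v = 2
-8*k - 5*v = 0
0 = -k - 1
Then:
No Solution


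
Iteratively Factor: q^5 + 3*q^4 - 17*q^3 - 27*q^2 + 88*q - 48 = (q - 1)*(q^4 + 4*q^3 - 13*q^2 - 40*q + 48) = (q - 1)*(q + 4)*(q^3 - 13*q + 12) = (q - 3)*(q - 1)*(q + 4)*(q^2 + 3*q - 4) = (q - 3)*(q - 1)*(q + 4)^2*(q - 1)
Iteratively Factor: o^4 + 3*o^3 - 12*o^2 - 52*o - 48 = (o + 2)*(o^3 + o^2 - 14*o - 24) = (o - 4)*(o + 2)*(o^2 + 5*o + 6) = (o - 4)*(o + 2)^2*(o + 3)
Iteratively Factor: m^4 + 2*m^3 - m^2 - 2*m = (m)*(m^3 + 2*m^2 - m - 2) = m*(m + 1)*(m^2 + m - 2) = m*(m - 1)*(m + 1)*(m + 2)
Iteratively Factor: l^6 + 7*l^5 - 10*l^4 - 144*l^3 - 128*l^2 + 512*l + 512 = (l + 1)*(l^5 + 6*l^4 - 16*l^3 - 128*l^2 + 512) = (l + 1)*(l + 4)*(l^4 + 2*l^3 - 24*l^2 - 32*l + 128) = (l - 2)*(l + 1)*(l + 4)*(l^3 + 4*l^2 - 16*l - 64) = (l - 4)*(l - 2)*(l + 1)*(l + 4)*(l^2 + 8*l + 16) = (l - 4)*(l - 2)*(l + 1)*(l + 4)^2*(l + 4)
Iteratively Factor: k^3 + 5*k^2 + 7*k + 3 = (k + 3)*(k^2 + 2*k + 1) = (k + 1)*(k + 3)*(k + 1)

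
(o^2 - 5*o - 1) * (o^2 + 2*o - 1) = o^4 - 3*o^3 - 12*o^2 + 3*o + 1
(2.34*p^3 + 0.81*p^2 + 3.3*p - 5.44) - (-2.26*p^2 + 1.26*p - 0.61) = 2.34*p^3 + 3.07*p^2 + 2.04*p - 4.83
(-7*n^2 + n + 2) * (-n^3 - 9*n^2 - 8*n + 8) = 7*n^5 + 62*n^4 + 45*n^3 - 82*n^2 - 8*n + 16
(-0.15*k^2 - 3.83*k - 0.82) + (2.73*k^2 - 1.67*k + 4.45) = 2.58*k^2 - 5.5*k + 3.63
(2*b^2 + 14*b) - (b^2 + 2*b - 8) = b^2 + 12*b + 8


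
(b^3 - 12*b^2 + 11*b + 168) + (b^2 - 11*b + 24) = b^3 - 11*b^2 + 192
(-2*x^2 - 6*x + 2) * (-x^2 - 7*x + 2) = 2*x^4 + 20*x^3 + 36*x^2 - 26*x + 4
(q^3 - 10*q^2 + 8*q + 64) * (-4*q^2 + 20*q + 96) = -4*q^5 + 60*q^4 - 136*q^3 - 1056*q^2 + 2048*q + 6144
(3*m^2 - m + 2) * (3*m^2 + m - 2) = 9*m^4 - m^2 + 4*m - 4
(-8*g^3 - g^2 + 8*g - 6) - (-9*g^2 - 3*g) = -8*g^3 + 8*g^2 + 11*g - 6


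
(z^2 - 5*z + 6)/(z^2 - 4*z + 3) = (z - 2)/(z - 1)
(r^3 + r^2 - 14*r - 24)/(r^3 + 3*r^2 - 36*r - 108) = (r^2 - 2*r - 8)/(r^2 - 36)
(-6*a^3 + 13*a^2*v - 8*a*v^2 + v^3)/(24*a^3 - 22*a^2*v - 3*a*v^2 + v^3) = (-a + v)/(4*a + v)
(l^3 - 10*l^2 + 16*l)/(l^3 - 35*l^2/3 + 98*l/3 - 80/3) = 3*l/(3*l - 5)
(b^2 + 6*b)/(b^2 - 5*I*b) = (b + 6)/(b - 5*I)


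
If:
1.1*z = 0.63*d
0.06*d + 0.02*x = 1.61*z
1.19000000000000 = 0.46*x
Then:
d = 0.06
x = 2.59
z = 0.03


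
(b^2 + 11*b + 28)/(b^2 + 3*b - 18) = (b^2 + 11*b + 28)/(b^2 + 3*b - 18)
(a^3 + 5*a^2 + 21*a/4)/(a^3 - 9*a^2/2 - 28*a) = (a + 3/2)/(a - 8)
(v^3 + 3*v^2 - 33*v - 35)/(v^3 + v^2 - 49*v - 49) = (v - 5)/(v - 7)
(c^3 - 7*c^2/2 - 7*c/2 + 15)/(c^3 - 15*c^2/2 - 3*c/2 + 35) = (c - 3)/(c - 7)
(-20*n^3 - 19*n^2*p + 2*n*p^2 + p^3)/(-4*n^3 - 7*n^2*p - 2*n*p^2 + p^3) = (5*n + p)/(n + p)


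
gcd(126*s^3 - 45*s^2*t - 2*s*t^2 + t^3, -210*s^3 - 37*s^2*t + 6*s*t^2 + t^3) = 42*s^2 - s*t - t^2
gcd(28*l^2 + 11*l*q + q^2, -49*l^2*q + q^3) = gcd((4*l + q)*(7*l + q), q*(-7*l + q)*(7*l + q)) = 7*l + q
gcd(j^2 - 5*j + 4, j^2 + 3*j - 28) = j - 4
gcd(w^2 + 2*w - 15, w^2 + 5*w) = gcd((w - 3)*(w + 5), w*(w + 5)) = w + 5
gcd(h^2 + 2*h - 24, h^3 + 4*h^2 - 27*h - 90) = h + 6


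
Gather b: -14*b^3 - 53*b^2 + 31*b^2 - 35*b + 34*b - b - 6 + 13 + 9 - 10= -14*b^3 - 22*b^2 - 2*b + 6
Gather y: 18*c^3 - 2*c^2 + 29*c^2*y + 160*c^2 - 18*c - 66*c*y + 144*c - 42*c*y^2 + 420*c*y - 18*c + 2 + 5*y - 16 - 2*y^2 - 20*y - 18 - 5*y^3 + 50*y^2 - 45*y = 18*c^3 + 158*c^2 + 108*c - 5*y^3 + y^2*(48 - 42*c) + y*(29*c^2 + 354*c - 60) - 32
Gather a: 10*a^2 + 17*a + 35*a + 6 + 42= 10*a^2 + 52*a + 48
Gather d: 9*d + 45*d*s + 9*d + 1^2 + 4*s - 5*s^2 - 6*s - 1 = d*(45*s + 18) - 5*s^2 - 2*s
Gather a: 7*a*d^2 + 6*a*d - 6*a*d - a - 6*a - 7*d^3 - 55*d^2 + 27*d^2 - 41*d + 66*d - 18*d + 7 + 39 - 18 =a*(7*d^2 - 7) - 7*d^3 - 28*d^2 + 7*d + 28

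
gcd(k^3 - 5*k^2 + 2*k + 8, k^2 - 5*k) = 1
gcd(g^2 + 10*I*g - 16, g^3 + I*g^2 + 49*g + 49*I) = 1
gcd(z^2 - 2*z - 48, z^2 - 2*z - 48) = z^2 - 2*z - 48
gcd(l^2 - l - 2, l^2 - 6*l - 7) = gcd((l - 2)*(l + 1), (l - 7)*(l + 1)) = l + 1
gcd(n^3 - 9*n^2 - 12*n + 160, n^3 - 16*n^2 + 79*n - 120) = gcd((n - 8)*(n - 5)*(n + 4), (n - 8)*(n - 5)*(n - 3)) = n^2 - 13*n + 40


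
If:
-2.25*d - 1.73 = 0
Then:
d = -0.77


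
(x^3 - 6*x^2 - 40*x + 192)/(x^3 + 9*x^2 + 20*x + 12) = (x^2 - 12*x + 32)/(x^2 + 3*x + 2)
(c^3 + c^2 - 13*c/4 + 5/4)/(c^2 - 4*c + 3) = (c^2 + 2*c - 5/4)/(c - 3)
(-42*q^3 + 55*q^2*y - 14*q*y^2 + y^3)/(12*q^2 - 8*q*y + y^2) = (7*q^2 - 8*q*y + y^2)/(-2*q + y)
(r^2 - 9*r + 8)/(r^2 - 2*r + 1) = (r - 8)/(r - 1)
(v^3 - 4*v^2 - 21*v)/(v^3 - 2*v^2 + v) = (v^2 - 4*v - 21)/(v^2 - 2*v + 1)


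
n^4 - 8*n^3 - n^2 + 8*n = n*(n - 8)*(n - 1)*(n + 1)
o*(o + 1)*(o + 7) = o^3 + 8*o^2 + 7*o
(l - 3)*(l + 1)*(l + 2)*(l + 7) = l^4 + 7*l^3 - 7*l^2 - 55*l - 42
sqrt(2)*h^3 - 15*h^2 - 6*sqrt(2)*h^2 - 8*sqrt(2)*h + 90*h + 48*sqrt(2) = (h - 6)*(h - 8*sqrt(2))*(sqrt(2)*h + 1)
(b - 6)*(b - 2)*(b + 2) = b^3 - 6*b^2 - 4*b + 24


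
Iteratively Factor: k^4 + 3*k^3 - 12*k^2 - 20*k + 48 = (k + 4)*(k^3 - k^2 - 8*k + 12) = (k - 2)*(k + 4)*(k^2 + k - 6) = (k - 2)*(k + 3)*(k + 4)*(k - 2)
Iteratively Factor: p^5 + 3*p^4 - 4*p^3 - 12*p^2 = (p + 2)*(p^4 + p^3 - 6*p^2) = (p - 2)*(p + 2)*(p^3 + 3*p^2) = p*(p - 2)*(p + 2)*(p^2 + 3*p) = p^2*(p - 2)*(p + 2)*(p + 3)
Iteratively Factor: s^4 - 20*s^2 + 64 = (s + 4)*(s^3 - 4*s^2 - 4*s + 16) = (s + 2)*(s + 4)*(s^2 - 6*s + 8) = (s - 2)*(s + 2)*(s + 4)*(s - 4)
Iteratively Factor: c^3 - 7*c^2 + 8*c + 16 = (c - 4)*(c^2 - 3*c - 4) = (c - 4)^2*(c + 1)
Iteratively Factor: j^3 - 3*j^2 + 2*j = (j)*(j^2 - 3*j + 2) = j*(j - 2)*(j - 1)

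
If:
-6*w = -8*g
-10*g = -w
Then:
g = 0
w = 0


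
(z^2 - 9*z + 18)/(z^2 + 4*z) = (z^2 - 9*z + 18)/(z*(z + 4))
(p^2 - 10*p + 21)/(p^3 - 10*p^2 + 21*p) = 1/p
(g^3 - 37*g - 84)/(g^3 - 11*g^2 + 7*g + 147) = (g + 4)/(g - 7)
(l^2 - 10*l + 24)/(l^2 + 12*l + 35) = (l^2 - 10*l + 24)/(l^2 + 12*l + 35)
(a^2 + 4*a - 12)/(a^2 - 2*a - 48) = (a - 2)/(a - 8)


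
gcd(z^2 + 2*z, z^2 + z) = z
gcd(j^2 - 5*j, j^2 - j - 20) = j - 5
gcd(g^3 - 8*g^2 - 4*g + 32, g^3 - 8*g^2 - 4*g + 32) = g^3 - 8*g^2 - 4*g + 32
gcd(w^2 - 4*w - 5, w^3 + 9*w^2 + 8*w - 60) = 1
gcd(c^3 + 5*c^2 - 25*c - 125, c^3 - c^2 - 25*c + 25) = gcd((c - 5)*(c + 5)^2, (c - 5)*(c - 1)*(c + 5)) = c^2 - 25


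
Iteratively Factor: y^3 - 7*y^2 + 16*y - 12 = (y - 3)*(y^2 - 4*y + 4) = (y - 3)*(y - 2)*(y - 2)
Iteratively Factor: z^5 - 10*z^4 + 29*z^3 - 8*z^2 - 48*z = (z - 4)*(z^4 - 6*z^3 + 5*z^2 + 12*z) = (z - 4)*(z + 1)*(z^3 - 7*z^2 + 12*z) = (z - 4)*(z - 3)*(z + 1)*(z^2 - 4*z) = (z - 4)^2*(z - 3)*(z + 1)*(z)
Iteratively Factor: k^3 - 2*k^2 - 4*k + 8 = (k - 2)*(k^2 - 4) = (k - 2)^2*(k + 2)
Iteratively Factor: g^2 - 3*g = (g)*(g - 3)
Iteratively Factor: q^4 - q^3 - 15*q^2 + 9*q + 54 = (q - 3)*(q^3 + 2*q^2 - 9*q - 18) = (q - 3)*(q + 2)*(q^2 - 9) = (q - 3)*(q + 2)*(q + 3)*(q - 3)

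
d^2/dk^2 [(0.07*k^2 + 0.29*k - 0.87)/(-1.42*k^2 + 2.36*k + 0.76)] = (-2.22044604925031e-16*k^4 - 1.63868*k^3 + 10.072344*k^2 - 19.371072*k + 12.528336)/(2.863288*k^6 - 14.276112*k^5 + 19.129104*k^4 + 2.137216*k^3 - 10.238112*k^2 - 4.089408*k - 0.438976)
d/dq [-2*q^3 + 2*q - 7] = 2 - 6*q^2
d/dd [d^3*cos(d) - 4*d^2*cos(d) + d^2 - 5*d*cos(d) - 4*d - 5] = -d^3*sin(d) + 4*d^2*sin(d) + 3*d^2*cos(d) + 5*d*sin(d) - 8*d*cos(d) + 2*d - 5*cos(d) - 4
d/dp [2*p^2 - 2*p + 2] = 4*p - 2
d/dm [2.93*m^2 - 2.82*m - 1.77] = 5.86*m - 2.82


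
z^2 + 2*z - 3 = (z - 1)*(z + 3)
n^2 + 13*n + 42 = (n + 6)*(n + 7)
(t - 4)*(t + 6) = t^2 + 2*t - 24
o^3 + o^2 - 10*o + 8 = (o - 2)*(o - 1)*(o + 4)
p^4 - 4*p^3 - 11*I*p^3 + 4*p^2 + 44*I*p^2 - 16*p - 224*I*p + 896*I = (p - 4)*(p - 8*I)*(p - 7*I)*(p + 4*I)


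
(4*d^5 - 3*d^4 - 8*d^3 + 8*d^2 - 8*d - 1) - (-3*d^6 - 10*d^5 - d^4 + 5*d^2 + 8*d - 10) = 3*d^6 + 14*d^5 - 2*d^4 - 8*d^3 + 3*d^2 - 16*d + 9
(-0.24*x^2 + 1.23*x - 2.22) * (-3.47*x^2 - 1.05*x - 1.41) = 0.8328*x^4 - 4.0161*x^3 + 6.7503*x^2 + 0.5967*x + 3.1302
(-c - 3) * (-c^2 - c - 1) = c^3 + 4*c^2 + 4*c + 3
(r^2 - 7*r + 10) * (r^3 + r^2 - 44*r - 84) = r^5 - 6*r^4 - 41*r^3 + 234*r^2 + 148*r - 840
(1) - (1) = 0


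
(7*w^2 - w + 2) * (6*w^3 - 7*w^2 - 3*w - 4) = 42*w^5 - 55*w^4 - 2*w^3 - 39*w^2 - 2*w - 8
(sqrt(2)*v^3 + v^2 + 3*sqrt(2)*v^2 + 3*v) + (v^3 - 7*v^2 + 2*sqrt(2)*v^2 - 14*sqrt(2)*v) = v^3 + sqrt(2)*v^3 - 6*v^2 + 5*sqrt(2)*v^2 - 14*sqrt(2)*v + 3*v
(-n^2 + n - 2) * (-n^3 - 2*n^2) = n^5 + n^4 + 4*n^2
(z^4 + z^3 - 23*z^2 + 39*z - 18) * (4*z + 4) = 4*z^5 + 8*z^4 - 88*z^3 + 64*z^2 + 84*z - 72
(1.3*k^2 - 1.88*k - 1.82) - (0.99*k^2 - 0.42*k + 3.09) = 0.31*k^2 - 1.46*k - 4.91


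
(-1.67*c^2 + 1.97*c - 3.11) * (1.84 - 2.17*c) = 3.6239*c^3 - 7.3477*c^2 + 10.3735*c - 5.7224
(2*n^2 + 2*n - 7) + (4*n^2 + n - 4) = 6*n^2 + 3*n - 11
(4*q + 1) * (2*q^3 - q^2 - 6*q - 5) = 8*q^4 - 2*q^3 - 25*q^2 - 26*q - 5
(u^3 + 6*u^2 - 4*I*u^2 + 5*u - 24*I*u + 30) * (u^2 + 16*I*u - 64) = u^5 + 6*u^4 + 12*I*u^4 + 5*u^3 + 72*I*u^3 + 30*u^2 + 336*I*u^2 - 320*u + 2016*I*u - 1920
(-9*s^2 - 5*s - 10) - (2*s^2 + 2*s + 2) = -11*s^2 - 7*s - 12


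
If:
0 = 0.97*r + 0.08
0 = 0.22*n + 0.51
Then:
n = -2.32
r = -0.08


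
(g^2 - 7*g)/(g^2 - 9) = g*(g - 7)/(g^2 - 9)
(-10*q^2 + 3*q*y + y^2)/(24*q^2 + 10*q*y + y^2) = (-10*q^2 + 3*q*y + y^2)/(24*q^2 + 10*q*y + y^2)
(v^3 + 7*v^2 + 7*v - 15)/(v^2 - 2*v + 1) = (v^2 + 8*v + 15)/(v - 1)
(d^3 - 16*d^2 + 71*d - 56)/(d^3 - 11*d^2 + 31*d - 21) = (d - 8)/(d - 3)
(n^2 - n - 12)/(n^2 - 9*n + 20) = (n + 3)/(n - 5)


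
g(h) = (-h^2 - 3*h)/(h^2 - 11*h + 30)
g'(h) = (11 - 2*h)*(-h^2 - 3*h)/(h^2 - 11*h + 30)^2 + (-2*h - 3)/(h^2 - 11*h + 30)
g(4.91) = -395.90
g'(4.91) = -4892.82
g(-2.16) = 0.03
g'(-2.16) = 0.03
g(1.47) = -0.41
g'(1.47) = -0.58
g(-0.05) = 0.00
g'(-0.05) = -0.09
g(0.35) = -0.04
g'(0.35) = -0.16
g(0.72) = -0.12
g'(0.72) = -0.25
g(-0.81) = 0.04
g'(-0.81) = -0.02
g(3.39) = -5.16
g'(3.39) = -7.50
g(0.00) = 0.00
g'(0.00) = -0.10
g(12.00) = -4.29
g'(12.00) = 0.68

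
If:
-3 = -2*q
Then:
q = 3/2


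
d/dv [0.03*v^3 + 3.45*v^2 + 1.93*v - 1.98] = 0.09*v^2 + 6.9*v + 1.93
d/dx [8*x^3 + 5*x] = 24*x^2 + 5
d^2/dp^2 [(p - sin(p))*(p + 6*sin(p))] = -5*p*sin(p) + 24*sin(p)^2 + 10*cos(p) - 10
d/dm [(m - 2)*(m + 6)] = 2*m + 4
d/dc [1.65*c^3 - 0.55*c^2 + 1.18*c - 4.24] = 4.95*c^2 - 1.1*c + 1.18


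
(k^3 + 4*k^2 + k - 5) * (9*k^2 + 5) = 9*k^5 + 36*k^4 + 14*k^3 - 25*k^2 + 5*k - 25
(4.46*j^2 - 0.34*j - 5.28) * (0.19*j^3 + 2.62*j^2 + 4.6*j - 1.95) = 0.8474*j^5 + 11.6206*j^4 + 18.622*j^3 - 24.0946*j^2 - 23.625*j + 10.296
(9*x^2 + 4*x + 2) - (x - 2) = 9*x^2 + 3*x + 4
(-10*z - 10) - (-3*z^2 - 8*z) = 3*z^2 - 2*z - 10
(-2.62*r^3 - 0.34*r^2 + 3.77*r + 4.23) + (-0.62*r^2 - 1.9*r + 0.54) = -2.62*r^3 - 0.96*r^2 + 1.87*r + 4.77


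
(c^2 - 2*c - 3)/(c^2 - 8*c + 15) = (c + 1)/(c - 5)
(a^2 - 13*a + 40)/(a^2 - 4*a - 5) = (a - 8)/(a + 1)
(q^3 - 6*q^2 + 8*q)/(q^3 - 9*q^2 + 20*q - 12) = q*(q - 4)/(q^2 - 7*q + 6)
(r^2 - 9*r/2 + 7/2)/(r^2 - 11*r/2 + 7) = (r - 1)/(r - 2)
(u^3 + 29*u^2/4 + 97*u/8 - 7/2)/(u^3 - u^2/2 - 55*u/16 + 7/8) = 2*(2*u^2 + 15*u + 28)/(4*u^2 - u - 14)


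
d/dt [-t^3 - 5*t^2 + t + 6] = -3*t^2 - 10*t + 1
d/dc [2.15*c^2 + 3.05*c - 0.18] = 4.3*c + 3.05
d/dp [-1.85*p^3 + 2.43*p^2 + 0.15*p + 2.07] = -5.55*p^2 + 4.86*p + 0.15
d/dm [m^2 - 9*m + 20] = 2*m - 9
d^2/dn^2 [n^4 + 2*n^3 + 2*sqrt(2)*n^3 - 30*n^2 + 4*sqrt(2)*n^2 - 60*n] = 12*n^2 + 12*n + 12*sqrt(2)*n - 60 + 8*sqrt(2)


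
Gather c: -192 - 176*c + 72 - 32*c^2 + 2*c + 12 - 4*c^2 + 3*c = -36*c^2 - 171*c - 108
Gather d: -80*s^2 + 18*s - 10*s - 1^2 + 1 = -80*s^2 + 8*s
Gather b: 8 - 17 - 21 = -30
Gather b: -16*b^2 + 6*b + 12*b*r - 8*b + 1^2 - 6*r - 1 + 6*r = -16*b^2 + b*(12*r - 2)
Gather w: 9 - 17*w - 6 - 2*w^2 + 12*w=-2*w^2 - 5*w + 3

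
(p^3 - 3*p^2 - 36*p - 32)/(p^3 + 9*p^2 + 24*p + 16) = (p - 8)/(p + 4)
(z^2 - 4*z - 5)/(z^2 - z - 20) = (z + 1)/(z + 4)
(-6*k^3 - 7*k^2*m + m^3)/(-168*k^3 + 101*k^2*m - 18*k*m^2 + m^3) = (2*k^2 + 3*k*m + m^2)/(56*k^2 - 15*k*m + m^2)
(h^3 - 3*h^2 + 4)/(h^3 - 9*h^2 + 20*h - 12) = (h^2 - h - 2)/(h^2 - 7*h + 6)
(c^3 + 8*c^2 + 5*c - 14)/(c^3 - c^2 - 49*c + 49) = (c + 2)/(c - 7)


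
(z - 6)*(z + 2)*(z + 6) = z^3 + 2*z^2 - 36*z - 72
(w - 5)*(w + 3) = w^2 - 2*w - 15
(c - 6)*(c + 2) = c^2 - 4*c - 12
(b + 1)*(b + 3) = b^2 + 4*b + 3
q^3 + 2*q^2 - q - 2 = (q - 1)*(q + 1)*(q + 2)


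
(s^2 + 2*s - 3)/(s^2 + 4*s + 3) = (s - 1)/(s + 1)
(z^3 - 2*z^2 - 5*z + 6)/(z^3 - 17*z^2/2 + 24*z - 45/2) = 2*(z^2 + z - 2)/(2*z^2 - 11*z + 15)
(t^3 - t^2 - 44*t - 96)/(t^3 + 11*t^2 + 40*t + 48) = (t - 8)/(t + 4)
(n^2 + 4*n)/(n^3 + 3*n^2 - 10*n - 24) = n/(n^2 - n - 6)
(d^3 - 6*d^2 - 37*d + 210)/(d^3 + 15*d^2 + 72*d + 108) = (d^2 - 12*d + 35)/(d^2 + 9*d + 18)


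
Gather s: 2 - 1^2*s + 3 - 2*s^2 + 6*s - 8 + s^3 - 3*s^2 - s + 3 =s^3 - 5*s^2 + 4*s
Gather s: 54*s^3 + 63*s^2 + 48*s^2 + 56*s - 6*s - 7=54*s^3 + 111*s^2 + 50*s - 7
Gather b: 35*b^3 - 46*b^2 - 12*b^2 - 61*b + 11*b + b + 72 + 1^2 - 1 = 35*b^3 - 58*b^2 - 49*b + 72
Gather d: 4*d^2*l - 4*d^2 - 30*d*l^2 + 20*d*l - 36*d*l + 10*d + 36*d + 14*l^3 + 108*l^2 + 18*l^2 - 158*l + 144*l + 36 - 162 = d^2*(4*l - 4) + d*(-30*l^2 - 16*l + 46) + 14*l^3 + 126*l^2 - 14*l - 126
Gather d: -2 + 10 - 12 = -4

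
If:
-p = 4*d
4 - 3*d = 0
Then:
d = 4/3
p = -16/3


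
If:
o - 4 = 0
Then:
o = 4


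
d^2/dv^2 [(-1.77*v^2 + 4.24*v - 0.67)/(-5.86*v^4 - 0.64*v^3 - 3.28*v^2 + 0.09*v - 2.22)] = (364.686552*v^8 - 1707.3696*v^7 + 139.131856*v^6 - 412.81236*v^5 - 383.743776*v^4 + 998.388056*v^3 - 66.6170400000001*v^2 + 178.345584*v + 6.005742)/(201.230056*v^12 + 65.932032*v^11 + 345.102432*v^10 + 64.798324*v^9 + 419.839656*v^8 + 60.121632*v^7 + 293.045374*v^6 + 18.04716*v^5 + 157.604688*v^4 + 5.529735*v^3 + 48.549402*v^2 - 1.330668*v + 10.941048)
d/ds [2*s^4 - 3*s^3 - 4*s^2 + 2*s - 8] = 8*s^3 - 9*s^2 - 8*s + 2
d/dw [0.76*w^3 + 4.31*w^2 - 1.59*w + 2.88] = 2.28*w^2 + 8.62*w - 1.59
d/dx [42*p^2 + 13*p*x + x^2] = 13*p + 2*x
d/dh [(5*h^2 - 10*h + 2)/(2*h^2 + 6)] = (5*h^2 + 13*h - 15)/(h^4 + 6*h^2 + 9)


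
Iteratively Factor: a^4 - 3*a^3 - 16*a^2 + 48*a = (a + 4)*(a^3 - 7*a^2 + 12*a) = a*(a + 4)*(a^2 - 7*a + 12) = a*(a - 4)*(a + 4)*(a - 3)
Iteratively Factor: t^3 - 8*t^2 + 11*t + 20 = (t - 4)*(t^2 - 4*t - 5) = (t - 5)*(t - 4)*(t + 1)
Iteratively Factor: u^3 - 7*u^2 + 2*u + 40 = (u + 2)*(u^2 - 9*u + 20) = (u - 5)*(u + 2)*(u - 4)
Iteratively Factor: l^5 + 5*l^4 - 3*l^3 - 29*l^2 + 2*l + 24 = (l + 3)*(l^4 + 2*l^3 - 9*l^2 - 2*l + 8) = (l + 3)*(l + 4)*(l^3 - 2*l^2 - l + 2) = (l - 2)*(l + 3)*(l + 4)*(l^2 - 1) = (l - 2)*(l - 1)*(l + 3)*(l + 4)*(l + 1)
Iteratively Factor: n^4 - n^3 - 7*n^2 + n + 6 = (n + 2)*(n^3 - 3*n^2 - n + 3) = (n - 1)*(n + 2)*(n^2 - 2*n - 3) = (n - 1)*(n + 1)*(n + 2)*(n - 3)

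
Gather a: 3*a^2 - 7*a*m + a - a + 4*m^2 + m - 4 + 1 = 3*a^2 - 7*a*m + 4*m^2 + m - 3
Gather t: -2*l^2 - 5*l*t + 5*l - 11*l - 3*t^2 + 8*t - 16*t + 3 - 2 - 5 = -2*l^2 - 6*l - 3*t^2 + t*(-5*l - 8) - 4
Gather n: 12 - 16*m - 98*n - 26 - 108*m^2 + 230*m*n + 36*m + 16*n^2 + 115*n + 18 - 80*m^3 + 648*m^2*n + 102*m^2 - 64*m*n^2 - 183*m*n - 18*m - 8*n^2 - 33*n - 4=-80*m^3 - 6*m^2 + 2*m + n^2*(8 - 64*m) + n*(648*m^2 + 47*m - 16)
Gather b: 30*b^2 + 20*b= 30*b^2 + 20*b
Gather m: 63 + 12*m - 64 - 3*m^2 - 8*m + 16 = -3*m^2 + 4*m + 15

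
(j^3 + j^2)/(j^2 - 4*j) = j*(j + 1)/(j - 4)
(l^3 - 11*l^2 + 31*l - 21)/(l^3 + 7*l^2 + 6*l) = (l^3 - 11*l^2 + 31*l - 21)/(l*(l^2 + 7*l + 6))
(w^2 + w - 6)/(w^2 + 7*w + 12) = (w - 2)/(w + 4)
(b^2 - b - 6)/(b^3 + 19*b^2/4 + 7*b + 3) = 4*(b - 3)/(4*b^2 + 11*b + 6)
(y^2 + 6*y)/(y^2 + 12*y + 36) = y/(y + 6)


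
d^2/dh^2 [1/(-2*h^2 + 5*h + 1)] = 2*(-4*h^2 + 10*h + (4*h - 5)^2 + 2)/(-2*h^2 + 5*h + 1)^3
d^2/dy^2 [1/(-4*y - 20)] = -1/(2*(y + 5)^3)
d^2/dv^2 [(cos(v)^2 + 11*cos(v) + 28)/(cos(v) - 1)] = (-4*sin(v)^4 + 180*sin(v)^2 - 147*cos(v) + 3*cos(3*v) + 144)/(4*(cos(v) - 1)^3)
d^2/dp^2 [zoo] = 0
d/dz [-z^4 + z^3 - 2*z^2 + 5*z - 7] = -4*z^3 + 3*z^2 - 4*z + 5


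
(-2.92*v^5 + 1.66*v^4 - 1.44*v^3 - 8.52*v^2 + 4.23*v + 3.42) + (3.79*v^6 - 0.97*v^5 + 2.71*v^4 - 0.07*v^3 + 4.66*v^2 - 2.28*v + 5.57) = 3.79*v^6 - 3.89*v^5 + 4.37*v^4 - 1.51*v^3 - 3.86*v^2 + 1.95*v + 8.99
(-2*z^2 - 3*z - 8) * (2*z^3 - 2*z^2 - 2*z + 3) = -4*z^5 - 2*z^4 - 6*z^3 + 16*z^2 + 7*z - 24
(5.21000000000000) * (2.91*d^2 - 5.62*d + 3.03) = 15.1611*d^2 - 29.2802*d + 15.7863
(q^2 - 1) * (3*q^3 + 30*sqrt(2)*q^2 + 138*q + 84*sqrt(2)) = 3*q^5 + 30*sqrt(2)*q^4 + 135*q^3 + 54*sqrt(2)*q^2 - 138*q - 84*sqrt(2)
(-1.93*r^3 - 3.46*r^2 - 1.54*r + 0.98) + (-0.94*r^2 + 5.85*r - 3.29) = -1.93*r^3 - 4.4*r^2 + 4.31*r - 2.31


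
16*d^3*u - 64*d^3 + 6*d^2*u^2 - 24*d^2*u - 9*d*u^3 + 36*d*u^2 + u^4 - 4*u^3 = (-8*d + u)*(-2*d + u)*(d + u)*(u - 4)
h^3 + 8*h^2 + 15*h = h*(h + 3)*(h + 5)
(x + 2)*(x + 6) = x^2 + 8*x + 12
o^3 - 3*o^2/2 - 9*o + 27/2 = (o - 3)*(o - 3/2)*(o + 3)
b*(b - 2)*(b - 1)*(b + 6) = b^4 + 3*b^3 - 16*b^2 + 12*b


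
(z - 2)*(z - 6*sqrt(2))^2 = z^3 - 12*sqrt(2)*z^2 - 2*z^2 + 24*sqrt(2)*z + 72*z - 144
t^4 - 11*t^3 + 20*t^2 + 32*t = t*(t - 8)*(t - 4)*(t + 1)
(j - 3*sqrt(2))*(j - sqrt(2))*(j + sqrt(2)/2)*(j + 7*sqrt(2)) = j^4 + 7*sqrt(2)*j^3/2 - 47*j^2 + 17*sqrt(2)*j + 42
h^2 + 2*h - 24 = (h - 4)*(h + 6)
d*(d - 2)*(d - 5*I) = d^3 - 2*d^2 - 5*I*d^2 + 10*I*d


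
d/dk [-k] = -1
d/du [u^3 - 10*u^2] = u*(3*u - 20)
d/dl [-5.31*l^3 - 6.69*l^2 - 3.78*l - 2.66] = -15.93*l^2 - 13.38*l - 3.78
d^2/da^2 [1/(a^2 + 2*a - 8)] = 2*(-a^2 - 2*a + 4*(a + 1)^2 + 8)/(a^2 + 2*a - 8)^3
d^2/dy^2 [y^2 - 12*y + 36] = 2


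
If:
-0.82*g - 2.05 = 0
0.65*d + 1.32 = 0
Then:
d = -2.03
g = -2.50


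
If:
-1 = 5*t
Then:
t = -1/5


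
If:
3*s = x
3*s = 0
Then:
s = 0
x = 0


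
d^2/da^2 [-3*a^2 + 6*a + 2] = -6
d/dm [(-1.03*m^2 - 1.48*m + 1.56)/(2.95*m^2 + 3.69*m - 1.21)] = (0.565300000000001*m^2 - 6.7114*m - 3.9656)/(8.7025*m^4 + 21.771*m^3 + 6.4771*m^2 - 8.9298*m + 1.4641)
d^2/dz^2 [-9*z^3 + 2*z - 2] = -54*z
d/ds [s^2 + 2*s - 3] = 2*s + 2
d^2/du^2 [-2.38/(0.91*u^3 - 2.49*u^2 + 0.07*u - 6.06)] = ((12.9948*u - 11.8524)*(0.91*u^3 - 2.49*u^2 + 0.07*u - 6.06) - 2.38*(2.73*u^2 - 4.98*u + 0.07)*(5.46*u^2 - 9.96*u + 0.14))/(0.91*u^3 - 2.49*u^2 + 0.07*u - 6.06)^3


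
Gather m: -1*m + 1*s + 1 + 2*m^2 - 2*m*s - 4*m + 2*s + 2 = 2*m^2 + m*(-2*s - 5) + 3*s + 3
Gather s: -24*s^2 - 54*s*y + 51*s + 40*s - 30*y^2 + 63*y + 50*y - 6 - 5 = -24*s^2 + s*(91 - 54*y) - 30*y^2 + 113*y - 11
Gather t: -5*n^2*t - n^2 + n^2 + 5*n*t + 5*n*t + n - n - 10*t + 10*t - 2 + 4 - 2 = t*(-5*n^2 + 10*n)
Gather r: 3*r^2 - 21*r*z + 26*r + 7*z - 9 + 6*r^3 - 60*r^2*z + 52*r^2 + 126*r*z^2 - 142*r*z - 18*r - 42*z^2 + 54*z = 6*r^3 + r^2*(55 - 60*z) + r*(126*z^2 - 163*z + 8) - 42*z^2 + 61*z - 9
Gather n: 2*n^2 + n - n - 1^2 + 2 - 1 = 2*n^2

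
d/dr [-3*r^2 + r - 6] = 1 - 6*r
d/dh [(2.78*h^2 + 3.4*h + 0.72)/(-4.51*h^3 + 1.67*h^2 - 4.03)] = (12.5378*h^4 + 30.668*h^3 + 4.0636*h^2 - 24.8116*h - 13.702)/(20.3401*h^6 - 15.0634*h^5 + 2.7889*h^4 + 36.3506*h^3 - 13.4602*h^2 + 16.2409)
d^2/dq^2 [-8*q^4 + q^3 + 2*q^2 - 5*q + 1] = -96*q^2 + 6*q + 4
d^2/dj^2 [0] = 0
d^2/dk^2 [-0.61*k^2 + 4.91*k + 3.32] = -1.22000000000000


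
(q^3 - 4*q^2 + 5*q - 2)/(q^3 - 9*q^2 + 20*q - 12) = (q - 1)/(q - 6)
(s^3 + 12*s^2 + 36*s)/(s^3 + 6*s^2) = (s + 6)/s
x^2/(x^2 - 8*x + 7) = x^2/(x^2 - 8*x + 7)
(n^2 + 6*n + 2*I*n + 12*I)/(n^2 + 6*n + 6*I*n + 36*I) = (n + 2*I)/(n + 6*I)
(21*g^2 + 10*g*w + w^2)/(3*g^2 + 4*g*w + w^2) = (7*g + w)/(g + w)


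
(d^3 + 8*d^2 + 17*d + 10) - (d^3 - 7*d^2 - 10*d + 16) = 15*d^2 + 27*d - 6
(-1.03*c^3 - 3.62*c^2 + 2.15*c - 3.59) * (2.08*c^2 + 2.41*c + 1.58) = -2.1424*c^5 - 10.0119*c^4 - 5.8796*c^3 - 8.0053*c^2 - 5.2549*c - 5.6722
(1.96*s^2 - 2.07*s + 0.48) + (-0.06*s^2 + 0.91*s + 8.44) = 1.9*s^2 - 1.16*s + 8.92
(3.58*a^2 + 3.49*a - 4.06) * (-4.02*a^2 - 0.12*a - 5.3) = -14.3916*a^4 - 14.4594*a^3 - 3.0716*a^2 - 18.0098*a + 21.518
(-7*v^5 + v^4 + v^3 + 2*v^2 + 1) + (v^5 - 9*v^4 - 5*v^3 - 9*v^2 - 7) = -6*v^5 - 8*v^4 - 4*v^3 - 7*v^2 - 6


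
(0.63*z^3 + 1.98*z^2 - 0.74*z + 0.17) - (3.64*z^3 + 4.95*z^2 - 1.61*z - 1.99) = -3.01*z^3 - 2.97*z^2 + 0.87*z + 2.16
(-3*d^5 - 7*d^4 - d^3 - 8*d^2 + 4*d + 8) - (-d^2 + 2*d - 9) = -3*d^5 - 7*d^4 - d^3 - 7*d^2 + 2*d + 17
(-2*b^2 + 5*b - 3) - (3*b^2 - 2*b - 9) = -5*b^2 + 7*b + 6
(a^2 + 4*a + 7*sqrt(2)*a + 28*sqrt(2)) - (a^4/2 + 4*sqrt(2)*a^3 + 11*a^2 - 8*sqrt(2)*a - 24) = -a^4/2 - 4*sqrt(2)*a^3 - 10*a^2 + 4*a + 15*sqrt(2)*a + 24 + 28*sqrt(2)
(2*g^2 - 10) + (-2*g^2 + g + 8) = g - 2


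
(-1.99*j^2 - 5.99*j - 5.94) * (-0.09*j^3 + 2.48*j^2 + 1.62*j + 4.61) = 0.1791*j^5 - 4.3961*j^4 - 17.5444*j^3 - 33.6089*j^2 - 37.2367*j - 27.3834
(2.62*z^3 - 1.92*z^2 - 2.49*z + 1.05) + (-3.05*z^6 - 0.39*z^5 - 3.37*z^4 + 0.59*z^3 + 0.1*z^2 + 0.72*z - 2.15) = -3.05*z^6 - 0.39*z^5 - 3.37*z^4 + 3.21*z^3 - 1.82*z^2 - 1.77*z - 1.1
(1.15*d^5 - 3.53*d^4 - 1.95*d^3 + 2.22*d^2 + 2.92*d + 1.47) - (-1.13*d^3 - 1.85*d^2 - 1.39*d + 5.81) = 1.15*d^5 - 3.53*d^4 - 0.82*d^3 + 4.07*d^2 + 4.31*d - 4.34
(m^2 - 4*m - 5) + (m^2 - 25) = 2*m^2 - 4*m - 30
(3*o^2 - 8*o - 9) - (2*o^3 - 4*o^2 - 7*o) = -2*o^3 + 7*o^2 - o - 9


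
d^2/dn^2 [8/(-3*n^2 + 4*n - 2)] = 16*(9*n^2 - 12*n - 4*(3*n - 2)^2 + 6)/(3*n^2 - 4*n + 2)^3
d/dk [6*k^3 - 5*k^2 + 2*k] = 18*k^2 - 10*k + 2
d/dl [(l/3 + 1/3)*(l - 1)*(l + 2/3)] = l^2 + 4*l/9 - 1/3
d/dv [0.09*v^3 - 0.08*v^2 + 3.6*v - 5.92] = 0.27*v^2 - 0.16*v + 3.6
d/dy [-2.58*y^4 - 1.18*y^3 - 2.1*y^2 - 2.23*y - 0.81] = -10.32*y^3 - 3.54*y^2 - 4.2*y - 2.23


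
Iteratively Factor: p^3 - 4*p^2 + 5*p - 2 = (p - 2)*(p^2 - 2*p + 1) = (p - 2)*(p - 1)*(p - 1)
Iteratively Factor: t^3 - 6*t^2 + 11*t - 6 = (t - 3)*(t^2 - 3*t + 2) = (t - 3)*(t - 2)*(t - 1)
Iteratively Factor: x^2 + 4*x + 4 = (x + 2)*(x + 2)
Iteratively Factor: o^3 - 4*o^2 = (o)*(o^2 - 4*o) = o*(o - 4)*(o)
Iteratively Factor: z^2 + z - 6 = (z + 3)*(z - 2)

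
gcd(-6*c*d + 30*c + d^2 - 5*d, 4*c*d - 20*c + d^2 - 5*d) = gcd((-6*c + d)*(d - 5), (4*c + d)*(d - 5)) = d - 5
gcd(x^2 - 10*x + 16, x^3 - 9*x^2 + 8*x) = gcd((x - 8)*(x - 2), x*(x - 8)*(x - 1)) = x - 8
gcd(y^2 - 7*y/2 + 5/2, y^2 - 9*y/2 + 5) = y - 5/2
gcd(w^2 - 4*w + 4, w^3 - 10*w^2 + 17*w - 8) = 1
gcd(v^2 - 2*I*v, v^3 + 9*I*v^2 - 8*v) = v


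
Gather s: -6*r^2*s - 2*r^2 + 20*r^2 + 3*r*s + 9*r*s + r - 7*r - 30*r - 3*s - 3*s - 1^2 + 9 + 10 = 18*r^2 - 36*r + s*(-6*r^2 + 12*r - 6) + 18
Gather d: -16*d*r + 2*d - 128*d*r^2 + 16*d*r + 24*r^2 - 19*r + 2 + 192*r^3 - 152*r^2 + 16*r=d*(2 - 128*r^2) + 192*r^3 - 128*r^2 - 3*r + 2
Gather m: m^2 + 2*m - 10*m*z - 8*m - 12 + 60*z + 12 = m^2 + m*(-10*z - 6) + 60*z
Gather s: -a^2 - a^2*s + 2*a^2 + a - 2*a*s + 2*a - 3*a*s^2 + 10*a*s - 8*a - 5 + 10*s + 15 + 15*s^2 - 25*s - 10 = a^2 - 5*a + s^2*(15 - 3*a) + s*(-a^2 + 8*a - 15)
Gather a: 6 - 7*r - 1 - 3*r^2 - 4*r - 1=-3*r^2 - 11*r + 4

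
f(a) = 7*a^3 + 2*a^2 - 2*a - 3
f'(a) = 21*a^2 + 4*a - 2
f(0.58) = -2.12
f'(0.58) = 7.38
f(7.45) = 2987.56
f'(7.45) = 1193.35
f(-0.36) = -2.35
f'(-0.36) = -0.72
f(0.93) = 2.50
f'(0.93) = 19.88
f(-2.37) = -80.21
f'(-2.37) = 106.47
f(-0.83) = -3.96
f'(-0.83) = 9.15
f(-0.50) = -2.38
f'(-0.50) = 1.25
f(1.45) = 19.65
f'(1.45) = 47.95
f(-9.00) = -4926.00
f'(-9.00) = 1663.00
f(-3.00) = -168.00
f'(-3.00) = 175.00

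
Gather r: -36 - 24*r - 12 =-24*r - 48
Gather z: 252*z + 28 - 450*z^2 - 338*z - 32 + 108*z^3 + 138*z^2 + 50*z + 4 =108*z^3 - 312*z^2 - 36*z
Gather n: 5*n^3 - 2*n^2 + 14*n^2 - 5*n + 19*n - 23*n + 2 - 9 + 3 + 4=5*n^3 + 12*n^2 - 9*n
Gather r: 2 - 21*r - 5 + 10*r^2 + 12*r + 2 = 10*r^2 - 9*r - 1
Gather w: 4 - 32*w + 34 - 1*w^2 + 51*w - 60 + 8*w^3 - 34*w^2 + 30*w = 8*w^3 - 35*w^2 + 49*w - 22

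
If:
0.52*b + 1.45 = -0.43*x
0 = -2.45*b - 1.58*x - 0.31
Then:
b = 9.30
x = -14.62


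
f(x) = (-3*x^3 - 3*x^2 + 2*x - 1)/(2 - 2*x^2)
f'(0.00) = 1.00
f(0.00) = -0.50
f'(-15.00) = 1.50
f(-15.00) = -21.02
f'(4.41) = 1.42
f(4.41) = 8.34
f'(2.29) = 0.82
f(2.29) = 5.68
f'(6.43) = 1.47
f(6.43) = 11.27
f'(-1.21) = 18.25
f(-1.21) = 2.69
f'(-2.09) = 2.00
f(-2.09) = -1.35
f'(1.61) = -1.75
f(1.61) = 5.68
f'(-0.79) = 18.12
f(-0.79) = -3.95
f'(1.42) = -5.46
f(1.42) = 6.30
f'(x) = 4*x*(-3*x^3 - 3*x^2 + 2*x - 1)/(2 - 2*x^2)^2 + (-9*x^2 - 6*x + 2)/(2 - 2*x^2)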